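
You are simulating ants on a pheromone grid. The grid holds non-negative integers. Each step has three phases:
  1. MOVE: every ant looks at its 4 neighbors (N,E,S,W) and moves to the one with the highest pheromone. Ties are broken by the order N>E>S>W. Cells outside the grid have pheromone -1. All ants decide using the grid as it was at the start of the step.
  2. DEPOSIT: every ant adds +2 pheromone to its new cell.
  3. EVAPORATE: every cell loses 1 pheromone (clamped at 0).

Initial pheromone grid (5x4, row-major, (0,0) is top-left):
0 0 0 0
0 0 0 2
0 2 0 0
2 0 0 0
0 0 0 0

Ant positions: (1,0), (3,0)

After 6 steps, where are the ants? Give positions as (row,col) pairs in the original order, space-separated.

Step 1: ant0:(1,0)->N->(0,0) | ant1:(3,0)->N->(2,0)
  grid max=1 at (0,0)
Step 2: ant0:(0,0)->E->(0,1) | ant1:(2,0)->E->(2,1)
  grid max=2 at (2,1)
Step 3: ant0:(0,1)->E->(0,2) | ant1:(2,1)->N->(1,1)
  grid max=1 at (0,2)
Step 4: ant0:(0,2)->E->(0,3) | ant1:(1,1)->S->(2,1)
  grid max=2 at (2,1)
Step 5: ant0:(0,3)->S->(1,3) | ant1:(2,1)->N->(1,1)
  grid max=1 at (1,1)
Step 6: ant0:(1,3)->N->(0,3) | ant1:(1,1)->S->(2,1)
  grid max=2 at (2,1)

(0,3) (2,1)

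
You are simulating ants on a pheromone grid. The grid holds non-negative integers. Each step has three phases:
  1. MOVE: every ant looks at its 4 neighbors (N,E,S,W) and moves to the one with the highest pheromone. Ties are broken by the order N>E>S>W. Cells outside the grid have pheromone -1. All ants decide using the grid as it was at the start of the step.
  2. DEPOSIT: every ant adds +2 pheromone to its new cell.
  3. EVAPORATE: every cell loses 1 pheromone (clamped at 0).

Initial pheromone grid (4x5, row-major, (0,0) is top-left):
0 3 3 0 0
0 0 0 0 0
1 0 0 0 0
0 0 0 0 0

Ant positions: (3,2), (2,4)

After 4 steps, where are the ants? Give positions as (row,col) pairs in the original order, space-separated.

Step 1: ant0:(3,2)->N->(2,2) | ant1:(2,4)->N->(1,4)
  grid max=2 at (0,1)
Step 2: ant0:(2,2)->N->(1,2) | ant1:(1,4)->N->(0,4)
  grid max=1 at (0,1)
Step 3: ant0:(1,2)->N->(0,2) | ant1:(0,4)->S->(1,4)
  grid max=2 at (0,2)
Step 4: ant0:(0,2)->E->(0,3) | ant1:(1,4)->N->(0,4)
  grid max=1 at (0,2)

(0,3) (0,4)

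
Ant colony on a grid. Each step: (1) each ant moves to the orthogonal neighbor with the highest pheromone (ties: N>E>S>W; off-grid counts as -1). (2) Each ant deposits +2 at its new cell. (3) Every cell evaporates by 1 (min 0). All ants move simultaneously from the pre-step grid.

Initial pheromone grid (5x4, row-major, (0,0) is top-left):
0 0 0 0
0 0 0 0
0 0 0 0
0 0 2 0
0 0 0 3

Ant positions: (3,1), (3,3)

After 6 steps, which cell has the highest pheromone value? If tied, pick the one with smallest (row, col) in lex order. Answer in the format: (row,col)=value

Answer: (4,3)=3

Derivation:
Step 1: ant0:(3,1)->E->(3,2) | ant1:(3,3)->S->(4,3)
  grid max=4 at (4,3)
Step 2: ant0:(3,2)->N->(2,2) | ant1:(4,3)->N->(3,3)
  grid max=3 at (4,3)
Step 3: ant0:(2,2)->S->(3,2) | ant1:(3,3)->S->(4,3)
  grid max=4 at (4,3)
Step 4: ant0:(3,2)->N->(2,2) | ant1:(4,3)->N->(3,3)
  grid max=3 at (4,3)
Step 5: ant0:(2,2)->S->(3,2) | ant1:(3,3)->S->(4,3)
  grid max=4 at (4,3)
Step 6: ant0:(3,2)->N->(2,2) | ant1:(4,3)->N->(3,3)
  grid max=3 at (4,3)
Final grid:
  0 0 0 0
  0 0 0 0
  0 0 1 0
  0 0 2 1
  0 0 0 3
Max pheromone 3 at (4,3)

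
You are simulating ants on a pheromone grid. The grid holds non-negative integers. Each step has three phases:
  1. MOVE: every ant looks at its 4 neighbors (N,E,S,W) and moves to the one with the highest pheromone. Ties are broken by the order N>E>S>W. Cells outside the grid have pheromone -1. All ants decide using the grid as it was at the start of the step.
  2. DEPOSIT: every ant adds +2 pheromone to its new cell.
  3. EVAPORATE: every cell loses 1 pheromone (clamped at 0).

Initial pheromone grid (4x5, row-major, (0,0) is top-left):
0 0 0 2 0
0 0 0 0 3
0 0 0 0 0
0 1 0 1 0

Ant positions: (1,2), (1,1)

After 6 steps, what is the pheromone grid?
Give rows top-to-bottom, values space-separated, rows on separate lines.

After step 1: ants at (0,2),(0,1)
  0 1 1 1 0
  0 0 0 0 2
  0 0 0 0 0
  0 0 0 0 0
After step 2: ants at (0,3),(0,2)
  0 0 2 2 0
  0 0 0 0 1
  0 0 0 0 0
  0 0 0 0 0
After step 3: ants at (0,2),(0,3)
  0 0 3 3 0
  0 0 0 0 0
  0 0 0 0 0
  0 0 0 0 0
After step 4: ants at (0,3),(0,2)
  0 0 4 4 0
  0 0 0 0 0
  0 0 0 0 0
  0 0 0 0 0
After step 5: ants at (0,2),(0,3)
  0 0 5 5 0
  0 0 0 0 0
  0 0 0 0 0
  0 0 0 0 0
After step 6: ants at (0,3),(0,2)
  0 0 6 6 0
  0 0 0 0 0
  0 0 0 0 0
  0 0 0 0 0

0 0 6 6 0
0 0 0 0 0
0 0 0 0 0
0 0 0 0 0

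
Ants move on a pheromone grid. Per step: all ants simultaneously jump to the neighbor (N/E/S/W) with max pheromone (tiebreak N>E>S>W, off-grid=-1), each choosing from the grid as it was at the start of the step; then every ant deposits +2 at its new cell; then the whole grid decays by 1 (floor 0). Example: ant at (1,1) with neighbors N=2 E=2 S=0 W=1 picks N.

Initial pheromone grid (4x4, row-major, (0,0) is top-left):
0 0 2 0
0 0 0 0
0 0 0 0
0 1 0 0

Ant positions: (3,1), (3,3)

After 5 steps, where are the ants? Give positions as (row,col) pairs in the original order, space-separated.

Step 1: ant0:(3,1)->N->(2,1) | ant1:(3,3)->N->(2,3)
  grid max=1 at (0,2)
Step 2: ant0:(2,1)->N->(1,1) | ant1:(2,3)->N->(1,3)
  grid max=1 at (1,1)
Step 3: ant0:(1,1)->N->(0,1) | ant1:(1,3)->N->(0,3)
  grid max=1 at (0,1)
Step 4: ant0:(0,1)->E->(0,2) | ant1:(0,3)->S->(1,3)
  grid max=1 at (0,2)
Step 5: ant0:(0,2)->E->(0,3) | ant1:(1,3)->N->(0,3)
  grid max=3 at (0,3)

(0,3) (0,3)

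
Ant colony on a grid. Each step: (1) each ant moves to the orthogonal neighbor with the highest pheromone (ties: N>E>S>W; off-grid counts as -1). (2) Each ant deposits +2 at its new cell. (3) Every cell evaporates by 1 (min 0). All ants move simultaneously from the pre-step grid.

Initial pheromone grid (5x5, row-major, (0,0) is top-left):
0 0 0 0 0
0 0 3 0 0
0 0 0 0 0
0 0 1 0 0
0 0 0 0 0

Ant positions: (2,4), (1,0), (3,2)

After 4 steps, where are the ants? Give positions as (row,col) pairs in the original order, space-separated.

Step 1: ant0:(2,4)->N->(1,4) | ant1:(1,0)->N->(0,0) | ant2:(3,2)->N->(2,2)
  grid max=2 at (1,2)
Step 2: ant0:(1,4)->N->(0,4) | ant1:(0,0)->E->(0,1) | ant2:(2,2)->N->(1,2)
  grid max=3 at (1,2)
Step 3: ant0:(0,4)->S->(1,4) | ant1:(0,1)->E->(0,2) | ant2:(1,2)->N->(0,2)
  grid max=3 at (0,2)
Step 4: ant0:(1,4)->N->(0,4) | ant1:(0,2)->S->(1,2) | ant2:(0,2)->S->(1,2)
  grid max=5 at (1,2)

(0,4) (1,2) (1,2)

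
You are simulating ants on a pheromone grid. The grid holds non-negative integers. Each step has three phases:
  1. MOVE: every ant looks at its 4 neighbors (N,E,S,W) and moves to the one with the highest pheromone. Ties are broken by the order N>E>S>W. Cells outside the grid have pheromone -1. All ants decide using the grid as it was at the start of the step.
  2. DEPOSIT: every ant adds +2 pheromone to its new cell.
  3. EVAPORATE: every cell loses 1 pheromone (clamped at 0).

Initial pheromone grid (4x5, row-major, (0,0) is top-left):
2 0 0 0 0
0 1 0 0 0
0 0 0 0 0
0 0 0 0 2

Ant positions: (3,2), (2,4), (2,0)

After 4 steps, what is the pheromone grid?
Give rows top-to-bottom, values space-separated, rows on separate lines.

After step 1: ants at (2,2),(3,4),(1,0)
  1 0 0 0 0
  1 0 0 0 0
  0 0 1 0 0
  0 0 0 0 3
After step 2: ants at (1,2),(2,4),(0,0)
  2 0 0 0 0
  0 0 1 0 0
  0 0 0 0 1
  0 0 0 0 2
After step 3: ants at (0,2),(3,4),(0,1)
  1 1 1 0 0
  0 0 0 0 0
  0 0 0 0 0
  0 0 0 0 3
After step 4: ants at (0,1),(2,4),(0,2)
  0 2 2 0 0
  0 0 0 0 0
  0 0 0 0 1
  0 0 0 0 2

0 2 2 0 0
0 0 0 0 0
0 0 0 0 1
0 0 0 0 2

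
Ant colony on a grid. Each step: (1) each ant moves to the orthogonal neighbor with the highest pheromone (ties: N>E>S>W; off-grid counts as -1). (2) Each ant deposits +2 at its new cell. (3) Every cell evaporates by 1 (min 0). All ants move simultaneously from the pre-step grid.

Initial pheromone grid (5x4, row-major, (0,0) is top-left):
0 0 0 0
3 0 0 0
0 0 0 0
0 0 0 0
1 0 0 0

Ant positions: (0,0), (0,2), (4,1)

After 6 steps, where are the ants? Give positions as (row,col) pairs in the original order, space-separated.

Step 1: ant0:(0,0)->S->(1,0) | ant1:(0,2)->E->(0,3) | ant2:(4,1)->W->(4,0)
  grid max=4 at (1,0)
Step 2: ant0:(1,0)->N->(0,0) | ant1:(0,3)->S->(1,3) | ant2:(4,0)->N->(3,0)
  grid max=3 at (1,0)
Step 3: ant0:(0,0)->S->(1,0) | ant1:(1,3)->N->(0,3) | ant2:(3,0)->S->(4,0)
  grid max=4 at (1,0)
Step 4: ant0:(1,0)->N->(0,0) | ant1:(0,3)->S->(1,3) | ant2:(4,0)->N->(3,0)
  grid max=3 at (1,0)
Step 5: ant0:(0,0)->S->(1,0) | ant1:(1,3)->N->(0,3) | ant2:(3,0)->S->(4,0)
  grid max=4 at (1,0)
Step 6: ant0:(1,0)->N->(0,0) | ant1:(0,3)->S->(1,3) | ant2:(4,0)->N->(3,0)
  grid max=3 at (1,0)

(0,0) (1,3) (3,0)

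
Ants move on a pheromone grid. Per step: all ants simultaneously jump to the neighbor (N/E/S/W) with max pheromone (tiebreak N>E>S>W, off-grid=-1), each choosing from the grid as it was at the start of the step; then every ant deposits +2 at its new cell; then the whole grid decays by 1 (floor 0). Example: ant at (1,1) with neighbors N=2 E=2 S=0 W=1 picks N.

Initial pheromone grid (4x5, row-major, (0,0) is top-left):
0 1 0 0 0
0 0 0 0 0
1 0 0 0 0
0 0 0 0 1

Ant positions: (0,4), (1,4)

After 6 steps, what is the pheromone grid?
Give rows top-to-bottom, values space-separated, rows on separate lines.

After step 1: ants at (1,4),(0,4)
  0 0 0 0 1
  0 0 0 0 1
  0 0 0 0 0
  0 0 0 0 0
After step 2: ants at (0,4),(1,4)
  0 0 0 0 2
  0 0 0 0 2
  0 0 0 0 0
  0 0 0 0 0
After step 3: ants at (1,4),(0,4)
  0 0 0 0 3
  0 0 0 0 3
  0 0 0 0 0
  0 0 0 0 0
After step 4: ants at (0,4),(1,4)
  0 0 0 0 4
  0 0 0 0 4
  0 0 0 0 0
  0 0 0 0 0
After step 5: ants at (1,4),(0,4)
  0 0 0 0 5
  0 0 0 0 5
  0 0 0 0 0
  0 0 0 0 0
After step 6: ants at (0,4),(1,4)
  0 0 0 0 6
  0 0 0 0 6
  0 0 0 0 0
  0 0 0 0 0

0 0 0 0 6
0 0 0 0 6
0 0 0 0 0
0 0 0 0 0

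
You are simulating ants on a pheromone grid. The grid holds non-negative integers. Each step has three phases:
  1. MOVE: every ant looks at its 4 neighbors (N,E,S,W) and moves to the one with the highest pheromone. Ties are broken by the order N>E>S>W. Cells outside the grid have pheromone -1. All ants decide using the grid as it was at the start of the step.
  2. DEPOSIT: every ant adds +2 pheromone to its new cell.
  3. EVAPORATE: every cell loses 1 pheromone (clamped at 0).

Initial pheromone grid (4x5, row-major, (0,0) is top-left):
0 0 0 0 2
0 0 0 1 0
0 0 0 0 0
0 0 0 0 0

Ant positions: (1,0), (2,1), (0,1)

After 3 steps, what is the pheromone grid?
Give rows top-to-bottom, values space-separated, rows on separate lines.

After step 1: ants at (0,0),(1,1),(0,2)
  1 0 1 0 1
  0 1 0 0 0
  0 0 0 0 0
  0 0 0 0 0
After step 2: ants at (0,1),(0,1),(0,3)
  0 3 0 1 0
  0 0 0 0 0
  0 0 0 0 0
  0 0 0 0 0
After step 3: ants at (0,2),(0,2),(0,4)
  0 2 3 0 1
  0 0 0 0 0
  0 0 0 0 0
  0 0 0 0 0

0 2 3 0 1
0 0 0 0 0
0 0 0 0 0
0 0 0 0 0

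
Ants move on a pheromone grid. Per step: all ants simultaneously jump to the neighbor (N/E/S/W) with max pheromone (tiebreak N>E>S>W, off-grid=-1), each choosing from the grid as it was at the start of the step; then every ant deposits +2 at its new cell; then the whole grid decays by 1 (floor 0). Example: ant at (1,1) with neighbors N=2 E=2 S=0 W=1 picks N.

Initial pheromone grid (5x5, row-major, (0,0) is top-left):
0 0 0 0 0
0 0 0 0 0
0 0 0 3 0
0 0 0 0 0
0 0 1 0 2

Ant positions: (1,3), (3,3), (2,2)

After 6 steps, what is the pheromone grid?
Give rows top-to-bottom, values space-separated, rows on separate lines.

After step 1: ants at (2,3),(2,3),(2,3)
  0 0 0 0 0
  0 0 0 0 0
  0 0 0 8 0
  0 0 0 0 0
  0 0 0 0 1
After step 2: ants at (1,3),(1,3),(1,3)
  0 0 0 0 0
  0 0 0 5 0
  0 0 0 7 0
  0 0 0 0 0
  0 0 0 0 0
After step 3: ants at (2,3),(2,3),(2,3)
  0 0 0 0 0
  0 0 0 4 0
  0 0 0 12 0
  0 0 0 0 0
  0 0 0 0 0
After step 4: ants at (1,3),(1,3),(1,3)
  0 0 0 0 0
  0 0 0 9 0
  0 0 0 11 0
  0 0 0 0 0
  0 0 0 0 0
After step 5: ants at (2,3),(2,3),(2,3)
  0 0 0 0 0
  0 0 0 8 0
  0 0 0 16 0
  0 0 0 0 0
  0 0 0 0 0
After step 6: ants at (1,3),(1,3),(1,3)
  0 0 0 0 0
  0 0 0 13 0
  0 0 0 15 0
  0 0 0 0 0
  0 0 0 0 0

0 0 0 0 0
0 0 0 13 0
0 0 0 15 0
0 0 0 0 0
0 0 0 0 0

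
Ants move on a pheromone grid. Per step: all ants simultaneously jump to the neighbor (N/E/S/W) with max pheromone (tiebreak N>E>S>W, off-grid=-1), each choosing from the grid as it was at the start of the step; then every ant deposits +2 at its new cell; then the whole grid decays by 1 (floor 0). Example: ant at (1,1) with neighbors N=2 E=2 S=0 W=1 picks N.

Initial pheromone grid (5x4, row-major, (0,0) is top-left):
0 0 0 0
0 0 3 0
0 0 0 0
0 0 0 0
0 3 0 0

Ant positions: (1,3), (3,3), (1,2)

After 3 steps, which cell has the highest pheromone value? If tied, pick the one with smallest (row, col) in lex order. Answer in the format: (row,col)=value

Step 1: ant0:(1,3)->W->(1,2) | ant1:(3,3)->N->(2,3) | ant2:(1,2)->N->(0,2)
  grid max=4 at (1,2)
Step 2: ant0:(1,2)->N->(0,2) | ant1:(2,3)->N->(1,3) | ant2:(0,2)->S->(1,2)
  grid max=5 at (1,2)
Step 3: ant0:(0,2)->S->(1,2) | ant1:(1,3)->W->(1,2) | ant2:(1,2)->N->(0,2)
  grid max=8 at (1,2)
Final grid:
  0 0 3 0
  0 0 8 0
  0 0 0 0
  0 0 0 0
  0 0 0 0
Max pheromone 8 at (1,2)

Answer: (1,2)=8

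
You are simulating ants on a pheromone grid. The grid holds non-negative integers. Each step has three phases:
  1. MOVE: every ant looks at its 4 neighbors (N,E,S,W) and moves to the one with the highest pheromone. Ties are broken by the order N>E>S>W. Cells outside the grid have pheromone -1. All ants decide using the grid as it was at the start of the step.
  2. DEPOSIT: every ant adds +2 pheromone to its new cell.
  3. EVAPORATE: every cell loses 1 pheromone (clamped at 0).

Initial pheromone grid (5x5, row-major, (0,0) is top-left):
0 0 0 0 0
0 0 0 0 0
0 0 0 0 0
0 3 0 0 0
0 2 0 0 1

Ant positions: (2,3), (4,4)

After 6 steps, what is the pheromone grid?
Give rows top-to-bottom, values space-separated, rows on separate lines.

After step 1: ants at (1,3),(3,4)
  0 0 0 0 0
  0 0 0 1 0
  0 0 0 0 0
  0 2 0 0 1
  0 1 0 0 0
After step 2: ants at (0,3),(2,4)
  0 0 0 1 0
  0 0 0 0 0
  0 0 0 0 1
  0 1 0 0 0
  0 0 0 0 0
After step 3: ants at (0,4),(1,4)
  0 0 0 0 1
  0 0 0 0 1
  0 0 0 0 0
  0 0 0 0 0
  0 0 0 0 0
After step 4: ants at (1,4),(0,4)
  0 0 0 0 2
  0 0 0 0 2
  0 0 0 0 0
  0 0 0 0 0
  0 0 0 0 0
After step 5: ants at (0,4),(1,4)
  0 0 0 0 3
  0 0 0 0 3
  0 0 0 0 0
  0 0 0 0 0
  0 0 0 0 0
After step 6: ants at (1,4),(0,4)
  0 0 0 0 4
  0 0 0 0 4
  0 0 0 0 0
  0 0 0 0 0
  0 0 0 0 0

0 0 0 0 4
0 0 0 0 4
0 0 0 0 0
0 0 0 0 0
0 0 0 0 0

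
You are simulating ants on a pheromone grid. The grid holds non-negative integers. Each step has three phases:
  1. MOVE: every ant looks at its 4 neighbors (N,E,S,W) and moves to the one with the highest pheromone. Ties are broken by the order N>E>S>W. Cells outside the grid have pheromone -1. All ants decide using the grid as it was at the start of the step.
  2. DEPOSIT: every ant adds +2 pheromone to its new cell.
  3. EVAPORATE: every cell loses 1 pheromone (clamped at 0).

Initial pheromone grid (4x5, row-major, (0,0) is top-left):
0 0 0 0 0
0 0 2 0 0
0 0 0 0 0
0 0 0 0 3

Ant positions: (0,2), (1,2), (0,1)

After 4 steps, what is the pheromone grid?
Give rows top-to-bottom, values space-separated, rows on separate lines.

After step 1: ants at (1,2),(0,2),(0,2)
  0 0 3 0 0
  0 0 3 0 0
  0 0 0 0 0
  0 0 0 0 2
After step 2: ants at (0,2),(1,2),(1,2)
  0 0 4 0 0
  0 0 6 0 0
  0 0 0 0 0
  0 0 0 0 1
After step 3: ants at (1,2),(0,2),(0,2)
  0 0 7 0 0
  0 0 7 0 0
  0 0 0 0 0
  0 0 0 0 0
After step 4: ants at (0,2),(1,2),(1,2)
  0 0 8 0 0
  0 0 10 0 0
  0 0 0 0 0
  0 0 0 0 0

0 0 8 0 0
0 0 10 0 0
0 0 0 0 0
0 0 0 0 0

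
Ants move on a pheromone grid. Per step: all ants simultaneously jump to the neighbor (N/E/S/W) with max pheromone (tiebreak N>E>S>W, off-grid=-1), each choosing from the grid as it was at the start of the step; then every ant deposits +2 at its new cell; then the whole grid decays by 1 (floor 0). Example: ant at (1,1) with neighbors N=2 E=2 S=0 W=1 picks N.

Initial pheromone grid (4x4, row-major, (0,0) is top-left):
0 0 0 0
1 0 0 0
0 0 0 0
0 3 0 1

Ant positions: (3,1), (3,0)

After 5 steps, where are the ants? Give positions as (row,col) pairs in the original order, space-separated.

Step 1: ant0:(3,1)->N->(2,1) | ant1:(3,0)->E->(3,1)
  grid max=4 at (3,1)
Step 2: ant0:(2,1)->S->(3,1) | ant1:(3,1)->N->(2,1)
  grid max=5 at (3,1)
Step 3: ant0:(3,1)->N->(2,1) | ant1:(2,1)->S->(3,1)
  grid max=6 at (3,1)
Step 4: ant0:(2,1)->S->(3,1) | ant1:(3,1)->N->(2,1)
  grid max=7 at (3,1)
Step 5: ant0:(3,1)->N->(2,1) | ant1:(2,1)->S->(3,1)
  grid max=8 at (3,1)

(2,1) (3,1)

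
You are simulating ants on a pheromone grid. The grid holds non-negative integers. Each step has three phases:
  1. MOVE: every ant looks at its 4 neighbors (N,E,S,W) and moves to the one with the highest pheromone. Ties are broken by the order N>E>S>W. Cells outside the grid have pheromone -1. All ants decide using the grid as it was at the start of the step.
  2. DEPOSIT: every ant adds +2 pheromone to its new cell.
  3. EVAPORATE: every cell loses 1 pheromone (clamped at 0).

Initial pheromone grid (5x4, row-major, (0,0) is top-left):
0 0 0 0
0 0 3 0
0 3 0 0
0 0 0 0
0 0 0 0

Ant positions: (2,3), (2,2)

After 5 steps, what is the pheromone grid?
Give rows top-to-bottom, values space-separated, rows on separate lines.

After step 1: ants at (1,3),(1,2)
  0 0 0 0
  0 0 4 1
  0 2 0 0
  0 0 0 0
  0 0 0 0
After step 2: ants at (1,2),(1,3)
  0 0 0 0
  0 0 5 2
  0 1 0 0
  0 0 0 0
  0 0 0 0
After step 3: ants at (1,3),(1,2)
  0 0 0 0
  0 0 6 3
  0 0 0 0
  0 0 0 0
  0 0 0 0
After step 4: ants at (1,2),(1,3)
  0 0 0 0
  0 0 7 4
  0 0 0 0
  0 0 0 0
  0 0 0 0
After step 5: ants at (1,3),(1,2)
  0 0 0 0
  0 0 8 5
  0 0 0 0
  0 0 0 0
  0 0 0 0

0 0 0 0
0 0 8 5
0 0 0 0
0 0 0 0
0 0 0 0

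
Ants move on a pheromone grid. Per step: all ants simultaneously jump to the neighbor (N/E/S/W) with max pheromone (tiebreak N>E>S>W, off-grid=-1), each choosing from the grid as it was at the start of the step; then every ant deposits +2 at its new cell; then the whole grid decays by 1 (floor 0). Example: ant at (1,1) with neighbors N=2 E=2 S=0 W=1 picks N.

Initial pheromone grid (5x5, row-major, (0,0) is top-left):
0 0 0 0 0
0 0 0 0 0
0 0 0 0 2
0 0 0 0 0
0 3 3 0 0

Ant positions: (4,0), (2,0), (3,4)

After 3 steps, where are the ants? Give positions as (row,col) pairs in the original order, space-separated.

Step 1: ant0:(4,0)->E->(4,1) | ant1:(2,0)->N->(1,0) | ant2:(3,4)->N->(2,4)
  grid max=4 at (4,1)
Step 2: ant0:(4,1)->E->(4,2) | ant1:(1,0)->N->(0,0) | ant2:(2,4)->N->(1,4)
  grid max=3 at (4,1)
Step 3: ant0:(4,2)->W->(4,1) | ant1:(0,0)->E->(0,1) | ant2:(1,4)->S->(2,4)
  grid max=4 at (4,1)

(4,1) (0,1) (2,4)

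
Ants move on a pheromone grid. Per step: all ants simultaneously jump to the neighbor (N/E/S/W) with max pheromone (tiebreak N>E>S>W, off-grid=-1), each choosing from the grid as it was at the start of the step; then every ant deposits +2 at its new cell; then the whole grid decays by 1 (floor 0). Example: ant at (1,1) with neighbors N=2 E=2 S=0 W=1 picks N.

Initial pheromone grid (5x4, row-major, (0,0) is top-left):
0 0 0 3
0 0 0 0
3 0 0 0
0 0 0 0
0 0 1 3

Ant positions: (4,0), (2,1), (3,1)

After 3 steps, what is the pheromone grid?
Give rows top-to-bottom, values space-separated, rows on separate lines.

After step 1: ants at (3,0),(2,0),(2,1)
  0 0 0 2
  0 0 0 0
  4 1 0 0
  1 0 0 0
  0 0 0 2
After step 2: ants at (2,0),(2,1),(2,0)
  0 0 0 1
  0 0 0 0
  7 2 0 0
  0 0 0 0
  0 0 0 1
After step 3: ants at (2,1),(2,0),(2,1)
  0 0 0 0
  0 0 0 0
  8 5 0 0
  0 0 0 0
  0 0 0 0

0 0 0 0
0 0 0 0
8 5 0 0
0 0 0 0
0 0 0 0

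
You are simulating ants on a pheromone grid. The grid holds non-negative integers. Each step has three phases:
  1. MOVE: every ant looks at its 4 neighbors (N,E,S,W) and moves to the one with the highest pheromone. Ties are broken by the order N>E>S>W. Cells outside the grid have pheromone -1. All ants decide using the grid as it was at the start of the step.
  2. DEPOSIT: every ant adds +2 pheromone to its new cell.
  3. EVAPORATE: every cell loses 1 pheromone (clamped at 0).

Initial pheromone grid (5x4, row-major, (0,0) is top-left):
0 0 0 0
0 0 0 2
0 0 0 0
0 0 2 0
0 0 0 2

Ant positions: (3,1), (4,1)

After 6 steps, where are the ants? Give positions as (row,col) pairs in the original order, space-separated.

Step 1: ant0:(3,1)->E->(3,2) | ant1:(4,1)->N->(3,1)
  grid max=3 at (3,2)
Step 2: ant0:(3,2)->W->(3,1) | ant1:(3,1)->E->(3,2)
  grid max=4 at (3,2)
Step 3: ant0:(3,1)->E->(3,2) | ant1:(3,2)->W->(3,1)
  grid max=5 at (3,2)
Step 4: ant0:(3,2)->W->(3,1) | ant1:(3,1)->E->(3,2)
  grid max=6 at (3,2)
Step 5: ant0:(3,1)->E->(3,2) | ant1:(3,2)->W->(3,1)
  grid max=7 at (3,2)
Step 6: ant0:(3,2)->W->(3,1) | ant1:(3,1)->E->(3,2)
  grid max=8 at (3,2)

(3,1) (3,2)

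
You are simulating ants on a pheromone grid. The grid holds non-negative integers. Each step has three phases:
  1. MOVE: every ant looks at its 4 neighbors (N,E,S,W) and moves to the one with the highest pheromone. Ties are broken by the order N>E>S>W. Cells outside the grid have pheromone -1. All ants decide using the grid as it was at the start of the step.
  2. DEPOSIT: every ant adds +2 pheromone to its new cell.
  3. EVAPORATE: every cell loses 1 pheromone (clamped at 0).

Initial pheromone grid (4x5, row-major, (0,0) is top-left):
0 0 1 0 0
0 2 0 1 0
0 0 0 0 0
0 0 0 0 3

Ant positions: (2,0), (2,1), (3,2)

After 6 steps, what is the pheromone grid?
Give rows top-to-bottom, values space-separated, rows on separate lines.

After step 1: ants at (1,0),(1,1),(2,2)
  0 0 0 0 0
  1 3 0 0 0
  0 0 1 0 0
  0 0 0 0 2
After step 2: ants at (1,1),(1,0),(1,2)
  0 0 0 0 0
  2 4 1 0 0
  0 0 0 0 0
  0 0 0 0 1
After step 3: ants at (1,0),(1,1),(1,1)
  0 0 0 0 0
  3 7 0 0 0
  0 0 0 0 0
  0 0 0 0 0
After step 4: ants at (1,1),(1,0),(1,0)
  0 0 0 0 0
  6 8 0 0 0
  0 0 0 0 0
  0 0 0 0 0
After step 5: ants at (1,0),(1,1),(1,1)
  0 0 0 0 0
  7 11 0 0 0
  0 0 0 0 0
  0 0 0 0 0
After step 6: ants at (1,1),(1,0),(1,0)
  0 0 0 0 0
  10 12 0 0 0
  0 0 0 0 0
  0 0 0 0 0

0 0 0 0 0
10 12 0 0 0
0 0 0 0 0
0 0 0 0 0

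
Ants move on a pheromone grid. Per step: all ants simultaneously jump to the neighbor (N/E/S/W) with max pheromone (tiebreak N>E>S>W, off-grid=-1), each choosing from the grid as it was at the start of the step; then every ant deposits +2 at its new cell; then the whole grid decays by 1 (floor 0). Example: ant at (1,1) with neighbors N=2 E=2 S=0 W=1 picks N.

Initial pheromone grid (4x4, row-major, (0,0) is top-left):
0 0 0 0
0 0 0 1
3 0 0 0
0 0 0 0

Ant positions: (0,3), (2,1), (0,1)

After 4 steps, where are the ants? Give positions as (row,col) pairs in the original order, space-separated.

Step 1: ant0:(0,3)->S->(1,3) | ant1:(2,1)->W->(2,0) | ant2:(0,1)->E->(0,2)
  grid max=4 at (2,0)
Step 2: ant0:(1,3)->N->(0,3) | ant1:(2,0)->N->(1,0) | ant2:(0,2)->E->(0,3)
  grid max=3 at (0,3)
Step 3: ant0:(0,3)->S->(1,3) | ant1:(1,0)->S->(2,0) | ant2:(0,3)->S->(1,3)
  grid max=4 at (1,3)
Step 4: ant0:(1,3)->N->(0,3) | ant1:(2,0)->N->(1,0) | ant2:(1,3)->N->(0,3)
  grid max=5 at (0,3)

(0,3) (1,0) (0,3)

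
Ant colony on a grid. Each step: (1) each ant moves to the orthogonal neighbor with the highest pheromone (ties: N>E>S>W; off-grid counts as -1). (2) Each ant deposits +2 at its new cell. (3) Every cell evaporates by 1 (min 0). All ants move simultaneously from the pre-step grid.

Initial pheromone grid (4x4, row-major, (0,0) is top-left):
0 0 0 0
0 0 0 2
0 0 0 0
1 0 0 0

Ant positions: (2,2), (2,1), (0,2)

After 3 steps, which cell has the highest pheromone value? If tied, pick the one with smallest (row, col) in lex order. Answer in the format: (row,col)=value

Answer: (1,2)=5

Derivation:
Step 1: ant0:(2,2)->N->(1,2) | ant1:(2,1)->N->(1,1) | ant2:(0,2)->E->(0,3)
  grid max=1 at (0,3)
Step 2: ant0:(1,2)->E->(1,3) | ant1:(1,1)->E->(1,2) | ant2:(0,3)->S->(1,3)
  grid max=4 at (1,3)
Step 3: ant0:(1,3)->W->(1,2) | ant1:(1,2)->E->(1,3) | ant2:(1,3)->W->(1,2)
  grid max=5 at (1,2)
Final grid:
  0 0 0 0
  0 0 5 5
  0 0 0 0
  0 0 0 0
Max pheromone 5 at (1,2)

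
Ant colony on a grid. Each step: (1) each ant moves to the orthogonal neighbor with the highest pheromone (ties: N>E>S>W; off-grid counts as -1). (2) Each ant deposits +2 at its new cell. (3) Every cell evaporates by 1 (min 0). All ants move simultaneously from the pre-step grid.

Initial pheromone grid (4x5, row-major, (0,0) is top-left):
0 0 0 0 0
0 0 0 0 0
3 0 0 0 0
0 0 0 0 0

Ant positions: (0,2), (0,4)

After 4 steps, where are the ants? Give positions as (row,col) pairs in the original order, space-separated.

Step 1: ant0:(0,2)->E->(0,3) | ant1:(0,4)->S->(1,4)
  grid max=2 at (2,0)
Step 2: ant0:(0,3)->E->(0,4) | ant1:(1,4)->N->(0,4)
  grid max=3 at (0,4)
Step 3: ant0:(0,4)->S->(1,4) | ant1:(0,4)->S->(1,4)
  grid max=3 at (1,4)
Step 4: ant0:(1,4)->N->(0,4) | ant1:(1,4)->N->(0,4)
  grid max=5 at (0,4)

(0,4) (0,4)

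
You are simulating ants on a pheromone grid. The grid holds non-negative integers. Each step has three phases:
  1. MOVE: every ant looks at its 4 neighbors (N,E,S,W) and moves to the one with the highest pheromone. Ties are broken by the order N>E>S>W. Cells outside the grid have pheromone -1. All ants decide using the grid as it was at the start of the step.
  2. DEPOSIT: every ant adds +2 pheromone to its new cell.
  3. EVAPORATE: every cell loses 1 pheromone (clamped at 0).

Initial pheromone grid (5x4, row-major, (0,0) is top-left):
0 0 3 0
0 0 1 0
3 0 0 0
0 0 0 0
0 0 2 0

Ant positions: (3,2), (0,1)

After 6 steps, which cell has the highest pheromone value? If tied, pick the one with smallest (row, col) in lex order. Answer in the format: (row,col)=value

Step 1: ant0:(3,2)->S->(4,2) | ant1:(0,1)->E->(0,2)
  grid max=4 at (0,2)
Step 2: ant0:(4,2)->N->(3,2) | ant1:(0,2)->E->(0,3)
  grid max=3 at (0,2)
Step 3: ant0:(3,2)->S->(4,2) | ant1:(0,3)->W->(0,2)
  grid max=4 at (0,2)
Step 4: ant0:(4,2)->N->(3,2) | ant1:(0,2)->E->(0,3)
  grid max=3 at (0,2)
Step 5: ant0:(3,2)->S->(4,2) | ant1:(0,3)->W->(0,2)
  grid max=4 at (0,2)
Step 6: ant0:(4,2)->N->(3,2) | ant1:(0,2)->E->(0,3)
  grid max=3 at (0,2)
Final grid:
  0 0 3 1
  0 0 0 0
  0 0 0 0
  0 0 1 0
  0 0 2 0
Max pheromone 3 at (0,2)

Answer: (0,2)=3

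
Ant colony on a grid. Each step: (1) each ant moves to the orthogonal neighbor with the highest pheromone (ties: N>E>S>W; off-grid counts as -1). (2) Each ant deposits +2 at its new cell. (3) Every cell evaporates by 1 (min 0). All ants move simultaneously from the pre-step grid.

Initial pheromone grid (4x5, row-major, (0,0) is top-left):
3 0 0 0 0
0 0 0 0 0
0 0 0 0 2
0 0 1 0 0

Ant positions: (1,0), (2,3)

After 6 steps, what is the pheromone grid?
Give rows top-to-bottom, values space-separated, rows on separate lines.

After step 1: ants at (0,0),(2,4)
  4 0 0 0 0
  0 0 0 0 0
  0 0 0 0 3
  0 0 0 0 0
After step 2: ants at (0,1),(1,4)
  3 1 0 0 0
  0 0 0 0 1
  0 0 0 0 2
  0 0 0 0 0
After step 3: ants at (0,0),(2,4)
  4 0 0 0 0
  0 0 0 0 0
  0 0 0 0 3
  0 0 0 0 0
After step 4: ants at (0,1),(1,4)
  3 1 0 0 0
  0 0 0 0 1
  0 0 0 0 2
  0 0 0 0 0
After step 5: ants at (0,0),(2,4)
  4 0 0 0 0
  0 0 0 0 0
  0 0 0 0 3
  0 0 0 0 0
After step 6: ants at (0,1),(1,4)
  3 1 0 0 0
  0 0 0 0 1
  0 0 0 0 2
  0 0 0 0 0

3 1 0 0 0
0 0 0 0 1
0 0 0 0 2
0 0 0 0 0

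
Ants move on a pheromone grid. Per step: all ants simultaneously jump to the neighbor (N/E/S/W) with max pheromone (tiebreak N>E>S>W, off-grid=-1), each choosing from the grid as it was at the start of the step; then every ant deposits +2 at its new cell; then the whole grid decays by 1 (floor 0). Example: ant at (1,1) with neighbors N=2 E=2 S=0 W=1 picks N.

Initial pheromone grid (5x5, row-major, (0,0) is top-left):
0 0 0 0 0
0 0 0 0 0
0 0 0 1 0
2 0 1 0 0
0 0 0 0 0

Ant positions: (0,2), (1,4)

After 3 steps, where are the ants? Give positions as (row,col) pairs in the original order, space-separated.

Step 1: ant0:(0,2)->E->(0,3) | ant1:(1,4)->N->(0,4)
  grid max=1 at (0,3)
Step 2: ant0:(0,3)->E->(0,4) | ant1:(0,4)->W->(0,3)
  grid max=2 at (0,3)
Step 3: ant0:(0,4)->W->(0,3) | ant1:(0,3)->E->(0,4)
  grid max=3 at (0,3)

(0,3) (0,4)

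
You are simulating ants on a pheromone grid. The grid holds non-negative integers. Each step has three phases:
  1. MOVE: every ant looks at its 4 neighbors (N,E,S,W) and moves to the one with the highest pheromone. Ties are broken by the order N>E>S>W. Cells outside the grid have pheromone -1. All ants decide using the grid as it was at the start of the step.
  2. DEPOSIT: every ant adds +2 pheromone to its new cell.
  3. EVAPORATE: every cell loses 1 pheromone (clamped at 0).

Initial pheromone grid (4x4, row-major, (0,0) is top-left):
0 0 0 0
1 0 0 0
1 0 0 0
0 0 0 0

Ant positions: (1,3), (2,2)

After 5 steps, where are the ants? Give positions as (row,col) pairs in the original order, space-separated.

Step 1: ant0:(1,3)->N->(0,3) | ant1:(2,2)->N->(1,2)
  grid max=1 at (0,3)
Step 2: ant0:(0,3)->S->(1,3) | ant1:(1,2)->N->(0,2)
  grid max=1 at (0,2)
Step 3: ant0:(1,3)->N->(0,3) | ant1:(0,2)->E->(0,3)
  grid max=3 at (0,3)
Step 4: ant0:(0,3)->S->(1,3) | ant1:(0,3)->S->(1,3)
  grid max=3 at (1,3)
Step 5: ant0:(1,3)->N->(0,3) | ant1:(1,3)->N->(0,3)
  grid max=5 at (0,3)

(0,3) (0,3)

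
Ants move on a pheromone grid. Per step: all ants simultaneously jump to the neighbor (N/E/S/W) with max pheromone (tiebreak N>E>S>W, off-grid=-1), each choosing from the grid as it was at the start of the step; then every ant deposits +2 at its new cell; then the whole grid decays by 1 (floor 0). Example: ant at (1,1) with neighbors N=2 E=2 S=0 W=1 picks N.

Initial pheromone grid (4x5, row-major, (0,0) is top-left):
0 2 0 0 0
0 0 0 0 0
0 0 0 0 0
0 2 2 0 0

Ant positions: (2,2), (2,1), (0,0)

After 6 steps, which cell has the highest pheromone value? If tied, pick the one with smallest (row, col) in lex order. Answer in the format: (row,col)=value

Step 1: ant0:(2,2)->S->(3,2) | ant1:(2,1)->S->(3,1) | ant2:(0,0)->E->(0,1)
  grid max=3 at (0,1)
Step 2: ant0:(3,2)->W->(3,1) | ant1:(3,1)->E->(3,2) | ant2:(0,1)->E->(0,2)
  grid max=4 at (3,1)
Step 3: ant0:(3,1)->E->(3,2) | ant1:(3,2)->W->(3,1) | ant2:(0,2)->W->(0,1)
  grid max=5 at (3,1)
Step 4: ant0:(3,2)->W->(3,1) | ant1:(3,1)->E->(3,2) | ant2:(0,1)->E->(0,2)
  grid max=6 at (3,1)
Step 5: ant0:(3,1)->E->(3,2) | ant1:(3,2)->W->(3,1) | ant2:(0,2)->W->(0,1)
  grid max=7 at (3,1)
Step 6: ant0:(3,2)->W->(3,1) | ant1:(3,1)->E->(3,2) | ant2:(0,1)->E->(0,2)
  grid max=8 at (3,1)
Final grid:
  0 2 1 0 0
  0 0 0 0 0
  0 0 0 0 0
  0 8 8 0 0
Max pheromone 8 at (3,1)

Answer: (3,1)=8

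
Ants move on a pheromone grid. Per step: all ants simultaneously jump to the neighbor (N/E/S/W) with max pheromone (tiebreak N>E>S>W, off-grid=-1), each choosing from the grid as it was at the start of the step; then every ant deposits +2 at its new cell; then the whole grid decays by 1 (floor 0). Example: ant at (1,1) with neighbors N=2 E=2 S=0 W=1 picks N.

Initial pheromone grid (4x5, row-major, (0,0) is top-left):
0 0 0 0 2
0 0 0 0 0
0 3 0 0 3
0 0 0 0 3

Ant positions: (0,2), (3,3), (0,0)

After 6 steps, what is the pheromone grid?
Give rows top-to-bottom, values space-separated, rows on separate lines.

After step 1: ants at (0,3),(3,4),(0,1)
  0 1 0 1 1
  0 0 0 0 0
  0 2 0 0 2
  0 0 0 0 4
After step 2: ants at (0,4),(2,4),(0,2)
  0 0 1 0 2
  0 0 0 0 0
  0 1 0 0 3
  0 0 0 0 3
After step 3: ants at (1,4),(3,4),(0,3)
  0 0 0 1 1
  0 0 0 0 1
  0 0 0 0 2
  0 0 0 0 4
After step 4: ants at (2,4),(2,4),(0,4)
  0 0 0 0 2
  0 0 0 0 0
  0 0 0 0 5
  0 0 0 0 3
After step 5: ants at (3,4),(3,4),(1,4)
  0 0 0 0 1
  0 0 0 0 1
  0 0 0 0 4
  0 0 0 0 6
After step 6: ants at (2,4),(2,4),(2,4)
  0 0 0 0 0
  0 0 0 0 0
  0 0 0 0 9
  0 0 0 0 5

0 0 0 0 0
0 0 0 0 0
0 0 0 0 9
0 0 0 0 5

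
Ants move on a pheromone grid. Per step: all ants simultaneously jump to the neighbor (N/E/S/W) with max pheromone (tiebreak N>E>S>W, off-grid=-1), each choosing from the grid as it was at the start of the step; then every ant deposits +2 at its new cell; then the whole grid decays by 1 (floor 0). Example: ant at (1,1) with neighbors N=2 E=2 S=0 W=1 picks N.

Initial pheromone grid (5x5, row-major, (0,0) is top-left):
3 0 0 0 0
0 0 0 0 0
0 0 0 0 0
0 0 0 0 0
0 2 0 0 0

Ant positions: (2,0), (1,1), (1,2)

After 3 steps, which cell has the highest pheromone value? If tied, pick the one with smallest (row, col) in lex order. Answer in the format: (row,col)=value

Answer: (0,0)=6

Derivation:
Step 1: ant0:(2,0)->N->(1,0) | ant1:(1,1)->N->(0,1) | ant2:(1,2)->N->(0,2)
  grid max=2 at (0,0)
Step 2: ant0:(1,0)->N->(0,0) | ant1:(0,1)->W->(0,0) | ant2:(0,2)->W->(0,1)
  grid max=5 at (0,0)
Step 3: ant0:(0,0)->E->(0,1) | ant1:(0,0)->E->(0,1) | ant2:(0,1)->W->(0,0)
  grid max=6 at (0,0)
Final grid:
  6 5 0 0 0
  0 0 0 0 0
  0 0 0 0 0
  0 0 0 0 0
  0 0 0 0 0
Max pheromone 6 at (0,0)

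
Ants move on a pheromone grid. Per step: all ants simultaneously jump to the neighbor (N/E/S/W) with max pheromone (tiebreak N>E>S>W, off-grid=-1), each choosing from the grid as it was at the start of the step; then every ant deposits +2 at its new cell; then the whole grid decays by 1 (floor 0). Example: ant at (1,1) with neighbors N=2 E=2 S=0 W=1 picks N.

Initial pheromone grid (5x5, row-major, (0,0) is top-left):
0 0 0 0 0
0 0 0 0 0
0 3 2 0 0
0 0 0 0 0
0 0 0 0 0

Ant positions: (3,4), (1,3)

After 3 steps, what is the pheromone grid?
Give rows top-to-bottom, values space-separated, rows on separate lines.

After step 1: ants at (2,4),(0,3)
  0 0 0 1 0
  0 0 0 0 0
  0 2 1 0 1
  0 0 0 0 0
  0 0 0 0 0
After step 2: ants at (1,4),(0,4)
  0 0 0 0 1
  0 0 0 0 1
  0 1 0 0 0
  0 0 0 0 0
  0 0 0 0 0
After step 3: ants at (0,4),(1,4)
  0 0 0 0 2
  0 0 0 0 2
  0 0 0 0 0
  0 0 0 0 0
  0 0 0 0 0

0 0 0 0 2
0 0 0 0 2
0 0 0 0 0
0 0 0 0 0
0 0 0 0 0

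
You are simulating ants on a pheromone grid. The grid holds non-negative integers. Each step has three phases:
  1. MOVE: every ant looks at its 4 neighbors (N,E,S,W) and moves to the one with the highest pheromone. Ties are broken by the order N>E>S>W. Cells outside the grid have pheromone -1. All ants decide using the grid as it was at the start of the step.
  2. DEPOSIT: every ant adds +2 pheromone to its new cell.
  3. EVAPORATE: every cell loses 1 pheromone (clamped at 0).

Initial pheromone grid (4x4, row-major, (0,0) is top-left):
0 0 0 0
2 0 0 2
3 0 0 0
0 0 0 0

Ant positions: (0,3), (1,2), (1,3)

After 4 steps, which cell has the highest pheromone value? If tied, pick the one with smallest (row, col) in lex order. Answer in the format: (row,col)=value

Step 1: ant0:(0,3)->S->(1,3) | ant1:(1,2)->E->(1,3) | ant2:(1,3)->N->(0,3)
  grid max=5 at (1,3)
Step 2: ant0:(1,3)->N->(0,3) | ant1:(1,3)->N->(0,3) | ant2:(0,3)->S->(1,3)
  grid max=6 at (1,3)
Step 3: ant0:(0,3)->S->(1,3) | ant1:(0,3)->S->(1,3) | ant2:(1,3)->N->(0,3)
  grid max=9 at (1,3)
Step 4: ant0:(1,3)->N->(0,3) | ant1:(1,3)->N->(0,3) | ant2:(0,3)->S->(1,3)
  grid max=10 at (1,3)
Final grid:
  0 0 0 8
  0 0 0 10
  0 0 0 0
  0 0 0 0
Max pheromone 10 at (1,3)

Answer: (1,3)=10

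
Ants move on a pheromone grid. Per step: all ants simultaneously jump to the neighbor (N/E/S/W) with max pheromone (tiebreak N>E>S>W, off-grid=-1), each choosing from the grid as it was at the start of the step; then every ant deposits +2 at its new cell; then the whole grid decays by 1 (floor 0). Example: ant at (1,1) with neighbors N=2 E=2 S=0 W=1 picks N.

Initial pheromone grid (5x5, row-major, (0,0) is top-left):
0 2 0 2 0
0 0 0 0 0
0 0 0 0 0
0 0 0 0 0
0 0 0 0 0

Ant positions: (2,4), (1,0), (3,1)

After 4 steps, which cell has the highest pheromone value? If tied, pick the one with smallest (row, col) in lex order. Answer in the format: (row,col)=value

Answer: (0,1)=4

Derivation:
Step 1: ant0:(2,4)->N->(1,4) | ant1:(1,0)->N->(0,0) | ant2:(3,1)->N->(2,1)
  grid max=1 at (0,0)
Step 2: ant0:(1,4)->N->(0,4) | ant1:(0,0)->E->(0,1) | ant2:(2,1)->N->(1,1)
  grid max=2 at (0,1)
Step 3: ant0:(0,4)->S->(1,4) | ant1:(0,1)->S->(1,1) | ant2:(1,1)->N->(0,1)
  grid max=3 at (0,1)
Step 4: ant0:(1,4)->N->(0,4) | ant1:(1,1)->N->(0,1) | ant2:(0,1)->S->(1,1)
  grid max=4 at (0,1)
Final grid:
  0 4 0 0 1
  0 3 0 0 0
  0 0 0 0 0
  0 0 0 0 0
  0 0 0 0 0
Max pheromone 4 at (0,1)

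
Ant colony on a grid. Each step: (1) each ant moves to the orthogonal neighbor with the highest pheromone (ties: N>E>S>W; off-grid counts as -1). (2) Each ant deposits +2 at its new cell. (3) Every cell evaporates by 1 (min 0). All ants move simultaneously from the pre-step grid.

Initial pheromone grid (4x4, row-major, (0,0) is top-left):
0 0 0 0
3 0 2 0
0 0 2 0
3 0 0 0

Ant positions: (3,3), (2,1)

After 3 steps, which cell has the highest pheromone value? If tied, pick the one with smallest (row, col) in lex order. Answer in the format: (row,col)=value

Answer: (2,2)=5

Derivation:
Step 1: ant0:(3,3)->N->(2,3) | ant1:(2,1)->E->(2,2)
  grid max=3 at (2,2)
Step 2: ant0:(2,3)->W->(2,2) | ant1:(2,2)->N->(1,2)
  grid max=4 at (2,2)
Step 3: ant0:(2,2)->N->(1,2) | ant1:(1,2)->S->(2,2)
  grid max=5 at (2,2)
Final grid:
  0 0 0 0
  0 0 3 0
  0 0 5 0
  0 0 0 0
Max pheromone 5 at (2,2)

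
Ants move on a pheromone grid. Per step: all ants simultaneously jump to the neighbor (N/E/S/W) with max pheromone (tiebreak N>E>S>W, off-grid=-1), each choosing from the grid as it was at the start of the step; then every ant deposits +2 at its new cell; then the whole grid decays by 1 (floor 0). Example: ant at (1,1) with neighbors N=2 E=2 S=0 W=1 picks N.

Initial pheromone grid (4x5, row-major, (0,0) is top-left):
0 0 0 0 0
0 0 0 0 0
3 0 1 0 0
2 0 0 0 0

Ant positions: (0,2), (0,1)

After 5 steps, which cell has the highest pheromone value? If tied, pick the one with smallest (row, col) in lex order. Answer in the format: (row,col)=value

Answer: (0,2)=5

Derivation:
Step 1: ant0:(0,2)->E->(0,3) | ant1:(0,1)->E->(0,2)
  grid max=2 at (2,0)
Step 2: ant0:(0,3)->W->(0,2) | ant1:(0,2)->E->(0,3)
  grid max=2 at (0,2)
Step 3: ant0:(0,2)->E->(0,3) | ant1:(0,3)->W->(0,2)
  grid max=3 at (0,2)
Step 4: ant0:(0,3)->W->(0,2) | ant1:(0,2)->E->(0,3)
  grid max=4 at (0,2)
Step 5: ant0:(0,2)->E->(0,3) | ant1:(0,3)->W->(0,2)
  grid max=5 at (0,2)
Final grid:
  0 0 5 5 0
  0 0 0 0 0
  0 0 0 0 0
  0 0 0 0 0
Max pheromone 5 at (0,2)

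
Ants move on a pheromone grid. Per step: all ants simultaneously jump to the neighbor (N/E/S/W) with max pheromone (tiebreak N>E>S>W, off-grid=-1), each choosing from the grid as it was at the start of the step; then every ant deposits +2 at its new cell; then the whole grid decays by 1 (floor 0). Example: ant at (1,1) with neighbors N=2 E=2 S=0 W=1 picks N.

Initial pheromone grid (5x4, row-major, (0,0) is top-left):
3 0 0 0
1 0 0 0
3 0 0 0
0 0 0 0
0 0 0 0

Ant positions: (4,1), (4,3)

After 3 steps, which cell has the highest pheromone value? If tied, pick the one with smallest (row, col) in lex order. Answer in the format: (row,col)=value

Step 1: ant0:(4,1)->N->(3,1) | ant1:(4,3)->N->(3,3)
  grid max=2 at (0,0)
Step 2: ant0:(3,1)->N->(2,1) | ant1:(3,3)->N->(2,3)
  grid max=1 at (0,0)
Step 3: ant0:(2,1)->W->(2,0) | ant1:(2,3)->N->(1,3)
  grid max=2 at (2,0)
Final grid:
  0 0 0 0
  0 0 0 1
  2 0 0 0
  0 0 0 0
  0 0 0 0
Max pheromone 2 at (2,0)

Answer: (2,0)=2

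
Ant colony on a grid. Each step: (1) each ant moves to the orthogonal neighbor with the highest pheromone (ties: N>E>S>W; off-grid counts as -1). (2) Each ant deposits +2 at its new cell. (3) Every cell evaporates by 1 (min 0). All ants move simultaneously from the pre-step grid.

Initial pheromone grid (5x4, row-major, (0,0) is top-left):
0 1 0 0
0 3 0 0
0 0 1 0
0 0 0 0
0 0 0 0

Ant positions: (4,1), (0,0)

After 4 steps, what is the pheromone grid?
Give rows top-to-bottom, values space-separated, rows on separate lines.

After step 1: ants at (3,1),(0,1)
  0 2 0 0
  0 2 0 0
  0 0 0 0
  0 1 0 0
  0 0 0 0
After step 2: ants at (2,1),(1,1)
  0 1 0 0
  0 3 0 0
  0 1 0 0
  0 0 0 0
  0 0 0 0
After step 3: ants at (1,1),(0,1)
  0 2 0 0
  0 4 0 0
  0 0 0 0
  0 0 0 0
  0 0 0 0
After step 4: ants at (0,1),(1,1)
  0 3 0 0
  0 5 0 0
  0 0 0 0
  0 0 0 0
  0 0 0 0

0 3 0 0
0 5 0 0
0 0 0 0
0 0 0 0
0 0 0 0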